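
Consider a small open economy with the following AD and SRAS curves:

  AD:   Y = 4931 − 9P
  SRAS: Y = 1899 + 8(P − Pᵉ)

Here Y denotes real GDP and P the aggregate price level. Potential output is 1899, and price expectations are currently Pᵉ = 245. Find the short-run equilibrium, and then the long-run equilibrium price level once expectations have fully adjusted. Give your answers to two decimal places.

Short run: P = 293.65, Y = 2288.18. Long run: P = 336.89.

Short run: with Pᵉ = 245, SRAS is Y = 8P − 61. Setting AD = SRAS gives 4992 = 17P, so P = 293.65 and Y = 4931 − 9P = 2288.18.
Output 2288.18 is above potential 1899, so over time expected prices rise and SRAS shifts left until Y returns to 1899.
Long run: Y = 1899 on the AD curve gives 1899 = 4931 − 9P, so P = 336.89.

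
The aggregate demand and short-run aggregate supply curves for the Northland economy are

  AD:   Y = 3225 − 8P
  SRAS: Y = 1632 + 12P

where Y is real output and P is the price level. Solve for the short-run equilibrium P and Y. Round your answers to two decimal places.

Set AD = SRAS: 3225 − 8P = 1632 + 12P, so 1593 = 20P and P = 79.65.
Substituting into AD, Y = 3225 − 8P = 2587.80.

P = 79.65, Y = 2587.80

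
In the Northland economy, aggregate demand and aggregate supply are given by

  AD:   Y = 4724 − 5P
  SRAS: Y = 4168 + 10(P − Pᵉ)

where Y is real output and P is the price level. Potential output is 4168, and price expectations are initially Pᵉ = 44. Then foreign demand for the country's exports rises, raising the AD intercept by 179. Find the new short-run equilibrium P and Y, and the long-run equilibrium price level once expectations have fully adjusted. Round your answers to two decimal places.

Short run: P = 78.33, Y = 4511.33. Long run: P = 147.00.

AD shifts right: new AD is Y = 4903 − 5P. With Pᵉ = 44, SRAS is Y = 3728 + 10P.
Short run: 4903 − 5P = 3728 + 10P gives 1175 = 15P, so P = 78.33 and Y = 4903 − 5P = 4511.33.
Y = 4511.33 is above potential 4168; expectations adjust and SRAS shifts left until Y = 4168.
Long run: on the new AD curve, 4168 = 4903 − 5P gives P = 147.00.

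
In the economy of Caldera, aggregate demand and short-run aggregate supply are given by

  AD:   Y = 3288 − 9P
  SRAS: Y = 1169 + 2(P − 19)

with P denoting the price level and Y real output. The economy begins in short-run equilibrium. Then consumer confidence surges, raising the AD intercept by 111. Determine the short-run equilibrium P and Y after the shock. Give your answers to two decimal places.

P = 206.18, Y = 1543.36

This is a positive demand shock: AD shifts right.
New AD: Y = 3399 − 9P.
SRAS can be written Y = 1131 + 2P.
Set AD = SRAS: 3399 − 9P = 1131 + 2P, so 2268 = 11P and P = 206.18.
Substituting into AD, Y = 1543.36.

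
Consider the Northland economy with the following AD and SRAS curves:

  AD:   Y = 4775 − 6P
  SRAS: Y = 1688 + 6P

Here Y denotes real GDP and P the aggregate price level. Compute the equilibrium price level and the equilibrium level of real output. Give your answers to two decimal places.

P = 257.25, Y = 3231.50

Set AD = SRAS: 4775 − 6P = 1688 + 6P, so 3087 = 12P and P = 257.25.
Substituting into AD, Y = 4775 − 6P = 3231.50.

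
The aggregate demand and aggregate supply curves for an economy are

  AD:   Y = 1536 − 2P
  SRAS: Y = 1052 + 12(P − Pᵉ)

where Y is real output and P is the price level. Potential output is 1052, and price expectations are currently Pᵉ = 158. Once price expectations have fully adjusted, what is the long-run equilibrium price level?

Short run: with Pᵉ = 158, SRAS is Y = 12P − 844. Setting AD = SRAS gives 2380 = 14P, so P = 170 and Y = 1536 − 2·170 = 1196.
Output 1196 is above potential 1052, so over time expected prices rise and SRAS shifts left until Y returns to 1052.
Long run: Y = 1052 on the AD curve gives 1052 = 1536 − 2P, so P = 242.

Long-run P = 242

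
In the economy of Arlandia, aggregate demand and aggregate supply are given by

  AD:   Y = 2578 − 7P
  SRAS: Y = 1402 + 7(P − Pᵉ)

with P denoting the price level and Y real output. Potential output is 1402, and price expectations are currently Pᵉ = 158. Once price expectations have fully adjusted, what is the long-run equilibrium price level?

Short run: with Pᵉ = 158, SRAS is Y = 296 + 7P. Setting AD = SRAS gives 2282 = 14P, so P = 163 and Y = 2578 − 7·163 = 1437.
Output 1437 is above potential 1402, so over time expected prices rise and SRAS shifts left until Y returns to 1402.
Long run: Y = 1402 on the AD curve gives 1402 = 2578 − 7P, so P = 168.

Long-run P = 168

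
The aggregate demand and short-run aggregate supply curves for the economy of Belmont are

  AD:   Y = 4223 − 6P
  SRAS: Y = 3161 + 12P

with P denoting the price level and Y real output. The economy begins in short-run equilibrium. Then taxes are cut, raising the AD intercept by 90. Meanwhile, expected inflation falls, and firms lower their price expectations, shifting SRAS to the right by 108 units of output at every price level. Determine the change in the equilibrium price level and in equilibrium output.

After both shocks: AD is Y = 4313 − 6P and SRAS is Y = 3269 + 12P.
Setting them equal: 1044 = 18P, so P = 58.
Y = 4313 − 6·58 = 3965.
Initially P = 59, Y = 3869, so ΔP = -1 and ΔY = +96.

ΔP = -1, ΔY = +96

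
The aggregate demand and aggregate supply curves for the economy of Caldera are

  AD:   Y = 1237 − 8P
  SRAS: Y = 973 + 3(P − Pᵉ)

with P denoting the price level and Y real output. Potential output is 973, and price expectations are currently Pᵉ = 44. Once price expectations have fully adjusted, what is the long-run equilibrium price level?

Long-run P = 33

Short run: with Pᵉ = 44, SRAS is Y = 841 + 3P. Setting AD = SRAS gives 396 = 11P, so P = 36 and Y = 1237 − 8·36 = 949.
Output 949 is below potential 973, so over time expected prices fall and SRAS shifts right until Y returns to 973.
Long run: Y = 973 on the AD curve gives 973 = 1237 − 8P, so P = 33.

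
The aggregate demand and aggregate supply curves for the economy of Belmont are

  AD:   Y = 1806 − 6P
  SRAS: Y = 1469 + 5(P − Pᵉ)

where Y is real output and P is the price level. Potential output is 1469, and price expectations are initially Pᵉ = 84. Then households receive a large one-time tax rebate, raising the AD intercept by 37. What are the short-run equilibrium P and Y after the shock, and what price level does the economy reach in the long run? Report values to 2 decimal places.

AD shifts right: new AD is Y = 1843 − 6P. With Pᵉ = 84, SRAS is Y = 1049 + 5P.
Short run: 1843 − 6P = 1049 + 5P gives 794 = 11P, so P = 72.18 and Y = 1843 − 6P = 1409.91.
Y = 1409.91 is below potential 1469; expectations adjust and SRAS shifts right until Y = 1469.
Long run: on the new AD curve, 1469 = 1843 − 6P gives P = 62.33.

Short run: P = 72.18, Y = 1409.91. Long run: P = 62.33.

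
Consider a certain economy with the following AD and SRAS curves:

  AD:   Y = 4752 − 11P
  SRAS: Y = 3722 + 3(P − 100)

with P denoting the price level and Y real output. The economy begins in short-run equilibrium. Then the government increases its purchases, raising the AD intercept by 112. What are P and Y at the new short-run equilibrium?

P = 103, Y = 3731

This is a positive demand shock: AD shifts right.
New AD: Y = 4864 − 11P.
SRAS can be written Y = 3422 + 3P.
Set AD = SRAS: 4864 − 11P = 3422 + 3P, so 1442 = 14P and P = 103.
Y = 4864 − 11·103 = 3731.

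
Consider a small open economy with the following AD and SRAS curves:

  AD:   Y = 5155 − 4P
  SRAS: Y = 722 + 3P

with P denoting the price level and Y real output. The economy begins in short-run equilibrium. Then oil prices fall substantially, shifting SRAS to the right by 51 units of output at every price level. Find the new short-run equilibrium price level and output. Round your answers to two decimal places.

P = 626.00, Y = 2651.00

This is a positive supply shock: SRAS shifts right.
New SRAS: Y = 773 + 3P.
Set AD = SRAS: 5155 − 4P = 773 + 3P, so 4382 = 7P and P = 626.00.
Substituting into AD, Y = 2651.00.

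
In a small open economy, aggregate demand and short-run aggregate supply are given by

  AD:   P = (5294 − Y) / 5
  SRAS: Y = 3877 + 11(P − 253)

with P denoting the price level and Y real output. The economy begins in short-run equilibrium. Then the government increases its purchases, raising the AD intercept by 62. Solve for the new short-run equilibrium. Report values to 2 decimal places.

This is a positive demand shock: AD shifts right.
New AD: Y = 5356 − 5P.
SRAS can be written Y = 1094 + 11P.
Set AD = SRAS: 5356 − 5P = 1094 + 11P, so 4262 = 16P and P = 266.38.
Substituting into AD, Y = 4024.13.

P = 266.38, Y = 4024.13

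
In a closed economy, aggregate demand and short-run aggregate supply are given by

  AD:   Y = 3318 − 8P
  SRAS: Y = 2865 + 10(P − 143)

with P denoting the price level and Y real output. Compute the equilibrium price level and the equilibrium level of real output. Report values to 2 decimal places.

Write SRAS as Y = 2865 + 10P − 1430 = 1435 + 10P.
Set AD = SRAS: 3318 − 8P = 1435 + 10P, so 1883 = 18P and P = 104.61.
Substituting into AD, Y = 3318 − 8P = 2481.11.

P = 104.61, Y = 2481.11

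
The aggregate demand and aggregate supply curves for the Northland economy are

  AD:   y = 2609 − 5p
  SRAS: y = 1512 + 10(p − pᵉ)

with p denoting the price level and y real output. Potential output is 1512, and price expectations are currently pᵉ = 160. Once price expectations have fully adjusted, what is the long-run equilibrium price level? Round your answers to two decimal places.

Short run: with pᵉ = 160, SRAS is y = 10p − 88. Setting AD = SRAS gives 2697 = 15p, so p = 179.80 and y = 2609 − 5p = 1710.00.
Output 1710.00 is above potential 1512, so over time expected prices rise and SRAS shifts left until y returns to 1512.
Long run: y = 1512 on the AD curve gives 1512 = 2609 − 5p, so p = 219.40.

Long-run p = 219.40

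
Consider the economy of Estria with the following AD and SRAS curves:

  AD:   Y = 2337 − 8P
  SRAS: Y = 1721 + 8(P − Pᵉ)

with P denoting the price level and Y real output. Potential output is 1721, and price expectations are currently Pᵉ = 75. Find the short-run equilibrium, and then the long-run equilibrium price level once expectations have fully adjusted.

Short run: with Pᵉ = 75, SRAS is Y = 1121 + 8P. Setting AD = SRAS gives 1216 = 16P, so P = 76 and Y = 2337 − 8·76 = 1729.
Output 1729 is above potential 1721, so over time expected prices rise and SRAS shifts left until Y returns to 1721.
Long run: Y = 1721 on the AD curve gives 1721 = 2337 − 8P, so P = 77.

Short run: P = 76, Y = 1729. Long run: P = 77.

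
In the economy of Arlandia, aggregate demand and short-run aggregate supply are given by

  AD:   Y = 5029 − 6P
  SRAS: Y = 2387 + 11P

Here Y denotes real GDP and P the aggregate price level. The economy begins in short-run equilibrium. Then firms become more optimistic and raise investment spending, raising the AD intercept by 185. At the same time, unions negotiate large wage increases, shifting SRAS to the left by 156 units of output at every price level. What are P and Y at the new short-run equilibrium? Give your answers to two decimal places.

After both shocks: AD is Y = 5214 − 6P and SRAS is Y = 2231 + 11P.
Setting them equal: 2983 = 17P, so P = 175.47.
Substituting into AD, Y = 4161.18.

P = 175.47, Y = 4161.18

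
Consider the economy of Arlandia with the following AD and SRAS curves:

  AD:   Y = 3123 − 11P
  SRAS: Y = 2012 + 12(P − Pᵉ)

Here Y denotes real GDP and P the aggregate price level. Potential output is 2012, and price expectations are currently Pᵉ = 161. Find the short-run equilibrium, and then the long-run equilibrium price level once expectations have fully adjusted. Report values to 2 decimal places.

Short run: P = 132.30, Y = 1667.65. Long run: P = 101.00.

Short run: with Pᵉ = 161, SRAS is Y = 80 + 12P. Setting AD = SRAS gives 3043 = 23P, so P = 132.30 and Y = 3123 − 11P = 1667.65.
Output 1667.65 is below potential 2012, so over time expected prices fall and SRAS shifts right until Y returns to 2012.
Long run: Y = 2012 on the AD curve gives 2012 = 3123 − 11P, so P = 101.00.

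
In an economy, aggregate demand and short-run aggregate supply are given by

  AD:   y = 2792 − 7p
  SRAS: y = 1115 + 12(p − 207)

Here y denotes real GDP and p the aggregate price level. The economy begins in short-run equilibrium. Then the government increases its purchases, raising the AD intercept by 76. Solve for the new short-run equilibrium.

p = 223, y = 1307

This is a positive demand shock: AD shifts right.
New AD: y = 2868 − 7p.
SRAS can be written y = 12p − 1369.
Set AD = SRAS: 2868 − 7p = 12p − 1369, so 4237 = 19p and p = 223.
y = 2868 − 7·223 = 1307.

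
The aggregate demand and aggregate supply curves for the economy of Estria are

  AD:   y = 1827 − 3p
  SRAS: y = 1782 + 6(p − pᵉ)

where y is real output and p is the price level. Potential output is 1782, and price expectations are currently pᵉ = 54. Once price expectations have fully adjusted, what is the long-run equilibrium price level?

Short run: with pᵉ = 54, SRAS is y = 1458 + 6p. Setting AD = SRAS gives 369 = 9p, so p = 41 and y = 1827 − 3·41 = 1704.
Output 1704 is below potential 1782, so over time expected prices fall and SRAS shifts right until y returns to 1782.
Long run: y = 1782 on the AD curve gives 1782 = 1827 − 3p, so p = 15.

Long-run p = 15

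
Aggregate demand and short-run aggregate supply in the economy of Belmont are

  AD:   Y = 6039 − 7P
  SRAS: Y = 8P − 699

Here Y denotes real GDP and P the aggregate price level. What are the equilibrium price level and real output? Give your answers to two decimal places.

P = 449.20, Y = 2894.60

Set AD = SRAS: 6039 − 7P = 8P − 699, so 6738 = 15P and P = 449.20.
Substituting into AD, Y = 6039 − 7P = 2894.60.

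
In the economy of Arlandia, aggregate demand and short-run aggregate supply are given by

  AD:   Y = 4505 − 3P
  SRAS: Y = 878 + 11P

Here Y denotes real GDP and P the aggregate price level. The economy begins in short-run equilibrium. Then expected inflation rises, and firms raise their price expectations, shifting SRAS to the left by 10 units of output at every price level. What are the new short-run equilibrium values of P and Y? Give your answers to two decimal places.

This is a negative supply shock: SRAS shifts left.
New SRAS: Y = 868 + 11P.
Set AD = SRAS: 4505 − 3P = 868 + 11P, so 3637 = 14P and P = 259.79.
Substituting into AD, Y = 3725.64.

P = 259.79, Y = 3725.64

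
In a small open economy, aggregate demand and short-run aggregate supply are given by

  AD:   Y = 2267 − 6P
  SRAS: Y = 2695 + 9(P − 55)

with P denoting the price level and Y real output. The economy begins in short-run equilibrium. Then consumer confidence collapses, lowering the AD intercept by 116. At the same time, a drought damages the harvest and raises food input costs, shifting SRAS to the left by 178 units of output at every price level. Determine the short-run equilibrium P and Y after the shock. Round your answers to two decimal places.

P = 8.60, Y = 2099.40

After both shocks: AD is Y = 2151 − 6P and SRAS is Y = 2022 + 9P.
Setting them equal: 129 = 15P, so P = 8.60.
Substituting into AD, Y = 2099.40.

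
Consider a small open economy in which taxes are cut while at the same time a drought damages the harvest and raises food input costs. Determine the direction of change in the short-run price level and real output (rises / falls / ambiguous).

The first event is a positive demand shock: AD shifts right, which by itself pushes P up and Y up.
The second is an adverse supply shock: SRAS shifts left, which by itself pushes P up and Y down.
Both shocks push P up, so P rises. The two shocks push Y in opposite directions, so the effect on Y is ambiguous.

Price level: rises; output: ambiguous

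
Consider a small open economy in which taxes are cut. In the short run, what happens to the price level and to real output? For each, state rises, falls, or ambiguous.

Price level: rises; output: rises

This is a positive demand shock: AD shifts right.
Moving along the upward-sloping SRAS curve, P rises and Y rises.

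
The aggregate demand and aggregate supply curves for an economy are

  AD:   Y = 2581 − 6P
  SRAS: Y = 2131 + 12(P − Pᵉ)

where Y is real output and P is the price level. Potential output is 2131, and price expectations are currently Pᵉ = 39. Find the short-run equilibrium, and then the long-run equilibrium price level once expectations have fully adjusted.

Short run: with Pᵉ = 39, SRAS is Y = 1663 + 12P. Setting AD = SRAS gives 918 = 18P, so P = 51 and Y = 2581 − 6·51 = 2275.
Output 2275 is above potential 2131, so over time expected prices rise and SRAS shifts left until Y returns to 2131.
Long run: Y = 2131 on the AD curve gives 2131 = 2581 − 6P, so P = 75.

Short run: P = 51, Y = 2275. Long run: P = 75.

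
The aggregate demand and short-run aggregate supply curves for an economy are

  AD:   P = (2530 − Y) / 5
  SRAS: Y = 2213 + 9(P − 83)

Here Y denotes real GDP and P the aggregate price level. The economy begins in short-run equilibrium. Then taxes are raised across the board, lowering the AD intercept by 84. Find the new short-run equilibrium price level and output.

This is a negative demand shock: AD shifts left.
New AD: Y = 2446 − 5P.
SRAS can be written Y = 1466 + 9P.
Set AD = SRAS: 2446 − 5P = 1466 + 9P, so 980 = 14P and P = 70.
Y = 2446 − 5·70 = 2096.

P = 70, Y = 2096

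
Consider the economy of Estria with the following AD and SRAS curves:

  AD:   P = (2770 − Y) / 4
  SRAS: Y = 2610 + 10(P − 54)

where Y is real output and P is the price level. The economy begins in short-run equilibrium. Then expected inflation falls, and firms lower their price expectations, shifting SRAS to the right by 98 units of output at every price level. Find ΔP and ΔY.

ΔP = -7, ΔY = +28

This is a positive supply shock: SRAS shifts right.
New SRAS: Y = 2168 + 10P.
Set AD = SRAS: 2770 − 4P = 2168 + 10P, so 602 = 14P and P = 43.
Y = 2770 − 4·43 = 2598.
Initially P = 50, Y = 2570, so ΔP = -7 and ΔY = +28.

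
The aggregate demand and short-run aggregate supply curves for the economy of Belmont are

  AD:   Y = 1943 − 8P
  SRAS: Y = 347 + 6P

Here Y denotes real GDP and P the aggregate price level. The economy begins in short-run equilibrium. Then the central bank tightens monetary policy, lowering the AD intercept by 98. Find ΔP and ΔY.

ΔP = -7, ΔY = -42

This is a negative demand shock: AD shifts left.
New AD: Y = 1845 − 8P.
Set AD = SRAS: 1845 − 8P = 347 + 6P, so 1498 = 14P and P = 107.
Y = 1845 − 8·107 = 989.
Initially P = 114, Y = 1031, so ΔP = -7 and ΔY = -42.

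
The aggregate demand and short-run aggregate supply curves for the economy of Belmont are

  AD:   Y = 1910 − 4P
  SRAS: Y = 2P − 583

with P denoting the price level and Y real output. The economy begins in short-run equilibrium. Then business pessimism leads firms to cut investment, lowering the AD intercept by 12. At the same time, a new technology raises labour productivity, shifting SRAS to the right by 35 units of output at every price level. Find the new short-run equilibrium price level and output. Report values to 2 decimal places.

P = 407.67, Y = 267.33

After both shocks: AD is Y = 1898 − 4P and SRAS is Y = 2P − 548.
Setting them equal: 2446 = 6P, so P = 407.67.
Substituting into AD, Y = 267.33.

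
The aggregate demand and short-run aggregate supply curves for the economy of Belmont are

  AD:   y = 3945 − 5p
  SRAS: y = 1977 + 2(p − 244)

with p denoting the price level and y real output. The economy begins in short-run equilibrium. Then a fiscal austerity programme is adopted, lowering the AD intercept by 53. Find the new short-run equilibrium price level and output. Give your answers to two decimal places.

This is a negative demand shock: AD shifts left.
New AD: y = 3892 − 5p.
SRAS can be written y = 1489 + 2p.
Set AD = SRAS: 3892 − 5p = 1489 + 2p, so 2403 = 7p and p = 343.29.
Substituting into AD, y = 2175.57.

p = 343.29, y = 2175.57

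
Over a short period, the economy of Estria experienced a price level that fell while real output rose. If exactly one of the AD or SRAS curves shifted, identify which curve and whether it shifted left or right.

SRAS shifted right

P fell and Y rose. An AD shift moves P and Y in the same direction; an SRAS shift moves them in opposite directions.
Here P and Y moved in opposite directions, so the SRAS curve shifted.
Since Y rose, SRAS shifted right.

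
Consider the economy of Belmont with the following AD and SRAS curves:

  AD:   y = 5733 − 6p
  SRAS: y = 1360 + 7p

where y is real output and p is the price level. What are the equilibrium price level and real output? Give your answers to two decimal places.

p = 336.38, y = 3714.69

Set AD = SRAS: 5733 − 6p = 1360 + 7p, so 4373 = 13p and p = 336.38.
Substituting into AD, y = 5733 − 6p = 3714.69.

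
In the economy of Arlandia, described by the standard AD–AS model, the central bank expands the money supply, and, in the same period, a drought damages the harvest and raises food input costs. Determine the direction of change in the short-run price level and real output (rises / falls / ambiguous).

The first event is a positive demand shock: AD shifts right, which by itself pushes P up and Y up.
The second is an adverse supply shock: SRAS shifts left, which by itself pushes P up and Y down.
Both shocks push P up, so P rises. The two shocks push Y in opposite directions, so the effect on Y is ambiguous.

Price level: rises; output: ambiguous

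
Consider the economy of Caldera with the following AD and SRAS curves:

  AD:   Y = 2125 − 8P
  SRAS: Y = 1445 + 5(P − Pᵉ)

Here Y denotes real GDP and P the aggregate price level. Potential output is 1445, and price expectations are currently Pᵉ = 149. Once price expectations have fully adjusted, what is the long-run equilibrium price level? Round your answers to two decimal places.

Short run: with Pᵉ = 149, SRAS is Y = 700 + 5P. Setting AD = SRAS gives 1425 = 13P, so P = 109.62 and Y = 2125 − 8P = 1248.08.
Output 1248.08 is below potential 1445, so over time expected prices fall and SRAS shifts right until Y returns to 1445.
Long run: Y = 1445 on the AD curve gives 1445 = 2125 − 8P, so P = 85.00.

Long-run P = 85.00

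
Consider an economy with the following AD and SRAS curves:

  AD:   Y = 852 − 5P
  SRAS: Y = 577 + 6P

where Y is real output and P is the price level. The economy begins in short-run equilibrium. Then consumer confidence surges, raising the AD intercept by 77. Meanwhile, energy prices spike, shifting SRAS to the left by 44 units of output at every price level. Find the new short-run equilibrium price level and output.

After both shocks: AD is Y = 929 − 5P and SRAS is Y = 533 + 6P.
Setting them equal: 396 = 11P, so P = 36.
Y = 929 − 5·36 = 749.

P = 36, Y = 749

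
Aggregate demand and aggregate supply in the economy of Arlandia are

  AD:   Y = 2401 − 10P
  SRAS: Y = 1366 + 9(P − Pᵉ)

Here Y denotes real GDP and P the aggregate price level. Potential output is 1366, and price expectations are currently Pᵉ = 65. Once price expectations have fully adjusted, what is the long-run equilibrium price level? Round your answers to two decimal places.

Long-run P = 103.50

Short run: with Pᵉ = 65, SRAS is Y = 781 + 9P. Setting AD = SRAS gives 1620 = 19P, so P = 85.26 and Y = 2401 − 10P = 1548.37.
Output 1548.37 is above potential 1366, so over time expected prices rise and SRAS shifts left until Y returns to 1366.
Long run: Y = 1366 on the AD curve gives 1366 = 2401 − 10P, so P = 103.50.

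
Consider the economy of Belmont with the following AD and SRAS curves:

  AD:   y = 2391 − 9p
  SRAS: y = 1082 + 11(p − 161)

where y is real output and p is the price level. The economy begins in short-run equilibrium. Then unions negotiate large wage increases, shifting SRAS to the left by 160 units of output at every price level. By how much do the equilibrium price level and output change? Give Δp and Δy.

Δp = +8, Δy = -72

This is a negative supply shock: SRAS shifts left.
New SRAS: y = 11p − 849.
Set AD = SRAS: 2391 − 9p = 11p − 849, so 3240 = 20p and p = 162.
y = 2391 − 9·162 = 933.
Initially p = 154, y = 1005, so Δp = +8 and Δy = -72.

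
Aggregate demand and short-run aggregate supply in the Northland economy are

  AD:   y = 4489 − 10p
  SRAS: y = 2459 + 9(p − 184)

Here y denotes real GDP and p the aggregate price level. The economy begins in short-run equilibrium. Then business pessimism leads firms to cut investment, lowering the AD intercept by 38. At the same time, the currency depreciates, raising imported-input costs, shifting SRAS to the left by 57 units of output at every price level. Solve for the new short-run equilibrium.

p = 195, y = 2501

After both shocks: AD is y = 4451 − 10p and SRAS is y = 746 + 9p.
Setting them equal: 3705 = 19p, so p = 195.
y = 4451 − 10·195 = 2501.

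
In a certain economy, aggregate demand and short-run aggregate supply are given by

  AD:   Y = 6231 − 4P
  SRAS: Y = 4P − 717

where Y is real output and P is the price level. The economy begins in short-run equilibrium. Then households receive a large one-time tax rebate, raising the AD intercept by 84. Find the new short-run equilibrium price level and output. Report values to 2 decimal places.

P = 879.00, Y = 2799.00

This is a positive demand shock: AD shifts right.
New AD: Y = 6315 − 4P.
Set AD = SRAS: 6315 − 4P = 4P − 717, so 7032 = 8P and P = 879.00.
Substituting into AD, Y = 2799.00.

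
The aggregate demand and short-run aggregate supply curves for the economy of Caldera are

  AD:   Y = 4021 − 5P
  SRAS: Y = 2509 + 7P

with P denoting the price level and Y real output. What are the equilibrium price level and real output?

Set AD = SRAS: 4021 − 5P = 2509 + 7P, so 1512 = 12P and P = 126.
Then Y = 4021 − 5·126 = 3391.

P = 126, Y = 3391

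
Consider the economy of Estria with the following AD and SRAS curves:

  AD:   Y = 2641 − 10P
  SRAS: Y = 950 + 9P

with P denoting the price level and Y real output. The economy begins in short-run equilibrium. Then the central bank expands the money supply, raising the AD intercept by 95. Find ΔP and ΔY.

This is a positive demand shock: AD shifts right.
New AD: Y = 2736 − 10P.
Set AD = SRAS: 2736 − 10P = 950 + 9P, so 1786 = 19P and P = 94.
Y = 2736 − 10·94 = 1796.
Initially P = 89, Y = 1751, so ΔP = +5 and ΔY = +45.

ΔP = +5, ΔY = +45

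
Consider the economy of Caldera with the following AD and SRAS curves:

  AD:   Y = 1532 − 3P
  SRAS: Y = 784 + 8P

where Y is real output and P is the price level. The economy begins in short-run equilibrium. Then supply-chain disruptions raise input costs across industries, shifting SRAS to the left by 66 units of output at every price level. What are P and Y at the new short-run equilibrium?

This is a negative supply shock: SRAS shifts left.
New SRAS: Y = 718 + 8P.
Set AD = SRAS: 1532 − 3P = 718 + 8P, so 814 = 11P and P = 74.
Y = 1532 − 3·74 = 1310.

P = 74, Y = 1310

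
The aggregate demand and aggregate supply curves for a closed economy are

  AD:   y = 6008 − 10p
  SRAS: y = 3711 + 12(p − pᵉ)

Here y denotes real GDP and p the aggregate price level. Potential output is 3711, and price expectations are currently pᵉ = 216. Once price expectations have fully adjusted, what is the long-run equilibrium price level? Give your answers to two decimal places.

Short run: with pᵉ = 216, SRAS is y = 1119 + 12p. Setting AD = SRAS gives 4889 = 22p, so p = 222.23 and y = 6008 − 10p = 3785.73.
Output 3785.73 is above potential 3711, so over time expected prices rise and SRAS shifts left until y returns to 3711.
Long run: y = 3711 on the AD curve gives 3711 = 6008 − 10p, so p = 229.70.

Long-run p = 229.70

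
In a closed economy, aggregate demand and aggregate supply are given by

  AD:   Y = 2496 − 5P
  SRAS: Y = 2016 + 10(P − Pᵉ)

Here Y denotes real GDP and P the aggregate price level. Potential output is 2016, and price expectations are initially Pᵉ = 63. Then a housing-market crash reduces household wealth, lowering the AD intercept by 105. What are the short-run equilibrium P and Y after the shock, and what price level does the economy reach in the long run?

Short run: P = 67, Y = 2056. Long run: P = 75.

AD shifts left: new AD is Y = 2391 − 5P. With Pᵉ = 63, SRAS is Y = 1386 + 10P.
Short run: 2391 − 5P = 1386 + 10P gives 1005 = 15P, so P = 67 and Y = 2391 − 5·67 = 2056.
Y = 2056 is above potential 2016; expectations adjust and SRAS shifts left until Y = 2016.
Long run: on the new AD curve, 2016 = 2391 − 5P gives P = 75.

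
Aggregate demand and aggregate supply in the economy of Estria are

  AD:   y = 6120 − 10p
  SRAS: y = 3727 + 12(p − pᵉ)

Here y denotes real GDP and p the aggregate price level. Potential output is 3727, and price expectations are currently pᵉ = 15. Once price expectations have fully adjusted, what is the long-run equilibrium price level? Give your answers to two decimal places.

Short run: with pᵉ = 15, SRAS is y = 3547 + 12p. Setting AD = SRAS gives 2573 = 22p, so p = 116.95 and y = 6120 − 10p = 4950.45.
Output 4950.45 is above potential 3727, so over time expected prices rise and SRAS shifts left until y returns to 3727.
Long run: y = 3727 on the AD curve gives 3727 = 6120 − 10p, so p = 239.30.

Long-run p = 239.30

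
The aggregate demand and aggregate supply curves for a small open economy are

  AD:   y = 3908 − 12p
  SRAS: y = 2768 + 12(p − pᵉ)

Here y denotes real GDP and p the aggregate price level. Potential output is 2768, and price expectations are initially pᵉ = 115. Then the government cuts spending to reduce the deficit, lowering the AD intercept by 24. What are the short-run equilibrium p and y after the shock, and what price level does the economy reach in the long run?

Short run: p = 104, y = 2636. Long run: p = 93.

AD shifts left: new AD is y = 3884 − 12p. With pᵉ = 115, SRAS is y = 1388 + 12p.
Short run: 3884 − 12p = 1388 + 12p gives 2496 = 24p, so p = 104 and y = 3884 − 12·104 = 2636.
y = 2636 is below potential 2768; expectations adjust and SRAS shifts right until y = 2768.
Long run: on the new AD curve, 2768 = 3884 − 12p gives p = 93.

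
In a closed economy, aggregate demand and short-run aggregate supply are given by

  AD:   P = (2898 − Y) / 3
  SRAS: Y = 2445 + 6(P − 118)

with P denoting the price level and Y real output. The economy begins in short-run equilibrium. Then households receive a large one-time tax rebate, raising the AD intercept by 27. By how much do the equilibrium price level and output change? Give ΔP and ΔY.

This is a positive demand shock: AD shifts right.
New AD: Y = 2925 − 3P.
SRAS can be written Y = 1737 + 6P.
Set AD = SRAS: 2925 − 3P = 1737 + 6P, so 1188 = 9P and P = 132.
Y = 2925 − 3·132 = 2529.
Initially P = 129, Y = 2511, so ΔP = +3 and ΔY = +18.

ΔP = +3, ΔY = +18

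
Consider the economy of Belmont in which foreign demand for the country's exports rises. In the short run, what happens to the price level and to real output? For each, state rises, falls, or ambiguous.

Price level: rises; output: rises

This is a positive demand shock: AD shifts right.
Moving along the upward-sloping SRAS curve, P rises and Y rises.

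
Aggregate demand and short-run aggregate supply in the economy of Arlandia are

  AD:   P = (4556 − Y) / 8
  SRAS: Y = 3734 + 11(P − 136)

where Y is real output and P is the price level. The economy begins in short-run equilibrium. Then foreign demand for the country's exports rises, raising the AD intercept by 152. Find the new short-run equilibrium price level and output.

P = 130, Y = 3668

This is a positive demand shock: AD shifts right.
New AD: Y = 4708 − 8P.
SRAS can be written Y = 2238 + 11P.
Set AD = SRAS: 4708 − 8P = 2238 + 11P, so 2470 = 19P and P = 130.
Y = 4708 − 8·130 = 3668.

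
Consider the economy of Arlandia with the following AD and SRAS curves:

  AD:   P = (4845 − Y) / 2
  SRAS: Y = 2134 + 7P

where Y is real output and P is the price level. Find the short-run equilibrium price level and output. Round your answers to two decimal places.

Rearrange AD to Y = 4845 − 2P.
Set AD = SRAS: 4845 − 2P = 2134 + 7P, so 2711 = 9P and P = 301.22.
Substituting into AD, Y = 4845 − 2P = 4242.56.

P = 301.22, Y = 4242.56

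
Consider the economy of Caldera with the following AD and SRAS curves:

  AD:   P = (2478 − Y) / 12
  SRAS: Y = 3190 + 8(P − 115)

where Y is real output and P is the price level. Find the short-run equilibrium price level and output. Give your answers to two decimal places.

Write SRAS as Y = 3190 + 8P − 920 = 2270 + 8P.
Rearrange AD to Y = 2478 − 12P.
Set AD = SRAS: 2478 − 12P = 2270 + 8P, so 208 = 20P and P = 10.40.
Substituting into AD, Y = 2478 − 12P = 2353.20.

P = 10.40, Y = 2353.20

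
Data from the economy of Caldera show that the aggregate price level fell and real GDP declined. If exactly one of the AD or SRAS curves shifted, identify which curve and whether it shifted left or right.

P fell and Y fell. An AD shift moves P and Y in the same direction; an SRAS shift moves them in opposite directions.
Here P and Y moved in the same direction, so the AD curve shifted.
Since Y fell, AD shifted left.

AD shifted left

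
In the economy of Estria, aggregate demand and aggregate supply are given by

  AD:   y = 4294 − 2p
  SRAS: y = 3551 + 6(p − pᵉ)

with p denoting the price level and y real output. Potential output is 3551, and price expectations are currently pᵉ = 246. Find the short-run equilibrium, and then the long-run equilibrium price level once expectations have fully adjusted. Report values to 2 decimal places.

Short run: p = 277.38, y = 3739.25. Long run: p = 371.50.

Short run: with pᵉ = 246, SRAS is y = 2075 + 6p. Setting AD = SRAS gives 2219 = 8p, so p = 277.38 and y = 4294 − 2p = 3739.25.
Output 3739.25 is above potential 3551, so over time expected prices rise and SRAS shifts left until y returns to 3551.
Long run: y = 3551 on the AD curve gives 3551 = 4294 − 2p, so p = 371.50.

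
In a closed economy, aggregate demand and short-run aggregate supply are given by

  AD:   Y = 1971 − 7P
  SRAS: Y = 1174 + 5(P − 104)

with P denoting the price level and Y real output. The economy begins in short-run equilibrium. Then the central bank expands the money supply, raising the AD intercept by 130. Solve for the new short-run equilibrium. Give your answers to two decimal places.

P = 120.58, Y = 1256.92

This is a positive demand shock: AD shifts right.
New AD: Y = 2101 − 7P.
SRAS can be written Y = 654 + 5P.
Set AD = SRAS: 2101 − 7P = 654 + 5P, so 1447 = 12P and P = 120.58.
Substituting into AD, Y = 1256.92.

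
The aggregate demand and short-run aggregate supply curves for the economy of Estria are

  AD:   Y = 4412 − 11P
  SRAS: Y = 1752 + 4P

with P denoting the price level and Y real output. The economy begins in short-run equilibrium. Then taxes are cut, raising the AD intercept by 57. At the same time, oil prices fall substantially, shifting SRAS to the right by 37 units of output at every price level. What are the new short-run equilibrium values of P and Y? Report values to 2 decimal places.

P = 178.67, Y = 2503.67

After both shocks: AD is Y = 4469 − 11P and SRAS is Y = 1789 + 4P.
Setting them equal: 2680 = 15P, so P = 178.67.
Substituting into AD, Y = 2503.67.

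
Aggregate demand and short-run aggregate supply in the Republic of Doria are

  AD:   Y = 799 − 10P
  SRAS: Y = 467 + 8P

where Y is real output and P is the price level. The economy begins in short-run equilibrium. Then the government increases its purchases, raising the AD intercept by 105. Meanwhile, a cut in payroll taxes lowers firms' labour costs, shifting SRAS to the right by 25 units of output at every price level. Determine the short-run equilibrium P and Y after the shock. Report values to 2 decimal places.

P = 22.89, Y = 675.11

After both shocks: AD is Y = 904 − 10P and SRAS is Y = 492 + 8P.
Setting them equal: 412 = 18P, so P = 22.89.
Substituting into AD, Y = 675.11.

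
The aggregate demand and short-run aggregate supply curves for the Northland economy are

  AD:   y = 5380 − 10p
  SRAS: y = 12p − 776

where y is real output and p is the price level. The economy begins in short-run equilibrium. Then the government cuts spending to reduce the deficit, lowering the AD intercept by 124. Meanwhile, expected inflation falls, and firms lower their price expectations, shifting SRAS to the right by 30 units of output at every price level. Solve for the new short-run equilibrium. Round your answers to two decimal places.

p = 272.82, y = 2527.82

After both shocks: AD is y = 5256 − 10p and SRAS is y = 12p − 746.
Setting them equal: 6002 = 22p, so p = 272.82.
Substituting into AD, y = 2527.82.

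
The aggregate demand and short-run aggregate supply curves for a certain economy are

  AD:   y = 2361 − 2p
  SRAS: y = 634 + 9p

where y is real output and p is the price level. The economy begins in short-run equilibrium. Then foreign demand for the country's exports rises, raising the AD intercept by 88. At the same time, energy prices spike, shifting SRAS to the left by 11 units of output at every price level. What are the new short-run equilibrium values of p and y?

After both shocks: AD is y = 2449 − 2p and SRAS is y = 623 + 9p.
Setting them equal: 1826 = 11p, so p = 166.
y = 2449 − 2·166 = 2117.

p = 166, y = 2117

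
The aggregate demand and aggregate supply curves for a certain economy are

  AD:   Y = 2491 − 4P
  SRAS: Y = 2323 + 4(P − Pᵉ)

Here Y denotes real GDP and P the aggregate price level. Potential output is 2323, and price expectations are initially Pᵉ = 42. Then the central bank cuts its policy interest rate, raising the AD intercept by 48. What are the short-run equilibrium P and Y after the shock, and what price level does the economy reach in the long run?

AD shifts right: new AD is Y = 2539 − 4P. With Pᵉ = 42, SRAS is Y = 2155 + 4P.
Short run: 2539 − 4P = 2155 + 4P gives 384 = 8P, so P = 48 and Y = 2539 − 4·48 = 2347.
Y = 2347 is above potential 2323; expectations adjust and SRAS shifts left until Y = 2323.
Long run: on the new AD curve, 2323 = 2539 − 4P gives P = 54.

Short run: P = 48, Y = 2347. Long run: P = 54.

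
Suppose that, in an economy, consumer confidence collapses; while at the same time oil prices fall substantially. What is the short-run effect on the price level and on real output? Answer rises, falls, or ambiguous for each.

The first event is a negative demand shock: AD shifts left, which by itself pushes P down and Y down.
The second is a favourable supply shock: SRAS shifts right, which by itself pushes P down and Y up.
Both shocks push P down, so P falls. The two shocks push Y in opposite directions, so the effect on Y is ambiguous.

Price level: falls; output: ambiguous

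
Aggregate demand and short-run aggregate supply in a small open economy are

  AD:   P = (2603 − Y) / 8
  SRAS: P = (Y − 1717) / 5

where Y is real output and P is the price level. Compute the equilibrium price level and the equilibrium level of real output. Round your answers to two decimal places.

P = 68.15, Y = 2057.77

Rearrange AD to Y = 2603 − 8P.
Rearrange SRAS to Y = 1717 + 5P.
Set AD = SRAS: 2603 − 8P = 1717 + 5P, so 886 = 13P and P = 68.15.
Substituting into AD, Y = 2603 − 8P = 2057.77.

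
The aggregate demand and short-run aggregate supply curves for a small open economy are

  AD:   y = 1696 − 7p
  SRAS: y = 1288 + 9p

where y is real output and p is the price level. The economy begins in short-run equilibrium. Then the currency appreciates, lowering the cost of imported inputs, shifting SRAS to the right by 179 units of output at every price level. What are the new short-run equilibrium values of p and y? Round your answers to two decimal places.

This is a positive supply shock: SRAS shifts right.
New SRAS: y = 1467 + 9p.
Set AD = SRAS: 1696 − 7p = 1467 + 9p, so 229 = 16p and p = 14.31.
Substituting into AD, y = 1595.81.

p = 14.31, y = 1595.81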